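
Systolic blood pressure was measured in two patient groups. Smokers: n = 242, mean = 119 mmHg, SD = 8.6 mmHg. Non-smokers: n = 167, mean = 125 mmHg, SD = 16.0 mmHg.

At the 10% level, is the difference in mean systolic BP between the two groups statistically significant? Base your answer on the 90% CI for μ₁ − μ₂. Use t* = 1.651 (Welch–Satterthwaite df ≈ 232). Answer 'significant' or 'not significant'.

significant

Per-group SEs: s₁/√n₁ = 8.6/√242 = 0.5528, s₂/√n₂ = 16.0/√167 = 1.2381.
Unpooled SE of the difference: √(0.30558784 + 1.53289161) = 1.3559.
Margin of error = t* · SE = 1.651 × 1.3559 = 2.2386.
x̄₁ − x̄₂ = 119 − 125 = -6.0000.
CI: -6.0000 ± 2.2386 = (-8.2386, -3.7614).
The interval (-8.2386, -3.7614) does not contain 0, so the difference is significant.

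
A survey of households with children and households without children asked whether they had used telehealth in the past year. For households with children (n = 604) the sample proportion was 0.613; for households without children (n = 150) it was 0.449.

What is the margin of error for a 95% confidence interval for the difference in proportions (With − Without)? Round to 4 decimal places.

SE₁ = √(p̂₁(1−p̂₁)/n₁) = √(0.6130·0.3870/604) = 0.01982; SE₂ = √(0.4490·0.5510/150) = 0.04061.
Independent samples: SE of the difference = √(SE₁² + SE₂²) = √(0.0003928324 + 0.0016491721) = 0.04519.
z* for 95% confidence is 1.960, so the margin of error is 1.960 × 0.04519 = 0.08857.

0.0886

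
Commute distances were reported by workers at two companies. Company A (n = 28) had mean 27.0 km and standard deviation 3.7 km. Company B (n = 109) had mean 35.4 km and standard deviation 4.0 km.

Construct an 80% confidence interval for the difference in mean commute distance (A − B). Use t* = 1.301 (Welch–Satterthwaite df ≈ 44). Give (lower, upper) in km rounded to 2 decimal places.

SE₁ = s₁/√n₁ = 3.7/√28 = 0.6992; SE₂ = 4.0/√109 = 0.3831.
Independent samples, unequal variances: SE_diff = √(SE₁² + SE₂²) = √(0.48888064 + 0.14676561) = 0.7973.
t* = 1.301, so margin of error = 1.301 × 0.7973 = 1.0373.
Difference in means = 27.0 − 35.4 = -8.4000.
-8.4000 ± 1.0373 → (-9.44, -7.36).

(-9.44, -7.36)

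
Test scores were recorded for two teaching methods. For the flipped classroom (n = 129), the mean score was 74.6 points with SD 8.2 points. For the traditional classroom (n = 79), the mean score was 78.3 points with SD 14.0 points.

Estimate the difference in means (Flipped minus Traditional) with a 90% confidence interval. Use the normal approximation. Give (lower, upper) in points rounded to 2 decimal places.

Standard errors of each mean: 8.2/√129 = 0.7220 and 14.0/√79 = 1.5751.
SE(x̄₁ − x̄₂) = √(0.7220² + 1.5751²) = 1.7327 for independent samples with unequal variances.
With z* = 1.645, the margin is 1.645 × 1.7327 = 2.8503.
x̄₁ − x̄₂ = 74.6 − 78.3 = -3.7000; the interval is -3.7000 ± 2.8503 = (-6.55, -0.85).

(-6.55, -0.85)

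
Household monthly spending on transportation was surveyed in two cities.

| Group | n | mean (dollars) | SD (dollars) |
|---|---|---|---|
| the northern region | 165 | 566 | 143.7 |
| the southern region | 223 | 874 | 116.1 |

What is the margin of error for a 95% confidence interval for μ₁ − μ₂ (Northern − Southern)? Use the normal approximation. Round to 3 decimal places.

Standard errors of each mean: 143.7/√165 = 11.1870 and 116.1/√223 = 7.7746.
SE(x̄₁ − x̄₂) = √(11.1870² + 7.7746²) = 13.6233 for independent samples with unequal variances.
With z* = 1.960, the margin is 1.960 × 13.6233 = 26.7017.

26.702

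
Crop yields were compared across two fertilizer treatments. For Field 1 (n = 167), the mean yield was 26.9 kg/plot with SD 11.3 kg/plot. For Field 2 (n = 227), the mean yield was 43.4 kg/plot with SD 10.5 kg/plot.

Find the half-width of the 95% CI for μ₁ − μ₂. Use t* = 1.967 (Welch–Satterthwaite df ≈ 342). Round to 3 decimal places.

Per-group SEs: s₁/√n₁ = 11.3/√167 = 0.8744, s₂/√n₂ = 10.5/√227 = 0.6969.
Unpooled SE of the difference: √(0.76457536 + 0.48566961) = 1.1181.
Margin of error = t* · SE = 1.967 × 1.1181 = 2.1993.

2.199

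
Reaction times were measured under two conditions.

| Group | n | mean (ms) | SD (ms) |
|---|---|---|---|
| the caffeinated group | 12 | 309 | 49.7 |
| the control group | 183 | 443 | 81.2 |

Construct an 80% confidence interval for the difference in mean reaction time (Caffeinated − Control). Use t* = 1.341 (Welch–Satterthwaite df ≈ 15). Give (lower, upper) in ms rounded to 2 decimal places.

Standard errors of each mean: 49.7/√12 = 14.3472 and 81.2/√183 = 6.0025.
SE(x̄₁ − x̄₂) = √(14.3472² + 6.0025²) = 15.5522 for independent samples with unequal variances.
With t* = 1.341, the margin is 1.341 × 15.5522 = 20.8555.
x̄₁ − x̄₂ = 309 − 443 = -134.0000; the interval is -134.0000 ± 20.8555 = (-154.86, -113.14).

(-154.86, -113.14)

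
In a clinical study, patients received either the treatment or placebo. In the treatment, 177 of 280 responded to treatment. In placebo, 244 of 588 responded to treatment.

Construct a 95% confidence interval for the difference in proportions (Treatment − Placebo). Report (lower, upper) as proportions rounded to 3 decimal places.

(0.148, 0.286)

Sample proportions: 177/280 = 0.6321, 244/588 = 0.4150.
Each SE is √(p̂(1−p̂)/n): √(0.6321·0.3679/280) = 0.02882 and √(0.4150·0.5850/588) = 0.02032.
SE(p̂₁ − p̂₂) = √(SE₁² + SE₂²) = √(0.0008305924 + 0.0004129024) = 0.03526, since the two samples are independent.
At 95% confidence z* = 1.960; margin = 1.960 × 0.03526 = 0.06911.
The difference is 0.6321 − 0.4150 = 0.2171, so the interval is 0.2171 ± 0.06911 = (0.148, 0.286).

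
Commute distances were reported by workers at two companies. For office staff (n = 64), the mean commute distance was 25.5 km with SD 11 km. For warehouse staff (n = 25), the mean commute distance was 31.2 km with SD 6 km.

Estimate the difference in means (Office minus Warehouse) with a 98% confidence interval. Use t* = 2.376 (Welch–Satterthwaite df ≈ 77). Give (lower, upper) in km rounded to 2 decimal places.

(-10.04, -1.36)

SE₁ = s₁/√n₁ = 11/√64 = 1.3750; SE₂ = 6/√25 = 1.2000.
Independent samples, unequal variances: SE_diff = √(SE₁² + SE₂²) = √(1.890625 + 1.44) = 1.8250.
t* = 2.376, so margin of error = 2.376 × 1.8250 = 4.3362.
Difference in means = 25.5 − 31.2 = -5.7000.
-5.7000 ± 4.3362 → (-10.04, -1.36).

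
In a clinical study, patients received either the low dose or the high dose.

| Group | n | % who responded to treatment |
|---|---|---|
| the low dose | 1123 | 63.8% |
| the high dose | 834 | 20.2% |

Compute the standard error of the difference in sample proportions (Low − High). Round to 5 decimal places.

0.01997

SE₁ = √(p̂₁(1−p̂₁)/n₁) = √(0.6380·0.3620/1123) = 0.01434; SE₂ = √(0.2020·0.7980/834) = 0.01390.
Independent samples: SE of the difference = √(SE₁² + SE₂²) = √(0.0002056356 + 0.00019321) = 0.01997.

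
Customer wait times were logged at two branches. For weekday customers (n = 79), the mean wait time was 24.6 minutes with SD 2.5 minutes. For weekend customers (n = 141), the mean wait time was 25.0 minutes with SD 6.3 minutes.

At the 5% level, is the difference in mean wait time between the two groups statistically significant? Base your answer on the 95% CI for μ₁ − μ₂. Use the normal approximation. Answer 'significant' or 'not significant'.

not significant

SE₁ = s₁/√n₁ = 2.5/√79 = 0.2813; SE₂ = 6.3/√141 = 0.5306.
Independent samples, unequal variances: SE_diff = √(SE₁² + SE₂²) = √(0.07912969 + 0.28153636) = 0.6006.
z* = 1.960, so margin of error = 1.960 × 0.6006 = 1.1772.
Difference in means = 24.6 − 25.0 = -0.4000.
-0.4000 ± 1.1772 → (-1.5772, 0.7772).
The interval (-1.5772, 0.7772) contains 0, so the difference is not significant.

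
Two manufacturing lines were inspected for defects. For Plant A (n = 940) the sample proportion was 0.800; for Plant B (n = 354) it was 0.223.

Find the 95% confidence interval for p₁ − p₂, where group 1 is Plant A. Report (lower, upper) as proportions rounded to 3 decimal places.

SE₁ = √(p̂₁(1−p̂₁)/n₁) = √(0.8000·0.2000/940) = 0.01305; SE₂ = √(0.2230·0.7770/354) = 0.02212.
Independent samples: SE of the difference = √(SE₁² + SE₂²) = √(0.0001703025 + 0.0004892944) = 0.02568.
z* for 95% confidence is 1.960, so the margin of error is 1.960 × 0.02568 = 0.05033.
Point estimate p̂₁ − p̂₂ = 0.8000 − 0.2230 = 0.5770.
0.5770 ± 0.05033 → (0.527, 0.627).

(0.527, 0.627)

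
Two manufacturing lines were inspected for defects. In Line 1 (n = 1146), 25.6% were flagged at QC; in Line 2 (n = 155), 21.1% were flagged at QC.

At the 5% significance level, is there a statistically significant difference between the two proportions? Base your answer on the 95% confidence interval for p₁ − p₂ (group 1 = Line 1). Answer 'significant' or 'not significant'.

not significant

The two standard errors are √(0.2560×0.7440/1146) = 0.01289 and √(0.2110×0.7890/155) = 0.03277.
Because the samples are independent, SE_diff = √(0.01289² + 0.03277²) = 0.03521.
Using z* = 1.960 for 95%, ME = 1.960 × 0.03521 = 0.06901.
p̂₁ − p̂₂ = 0.0450; interval 0.0450 ± 0.06901 gives (-0.02401, 0.11401).
The interval (-0.02401, 0.11401) contains 0, so the difference is not significant.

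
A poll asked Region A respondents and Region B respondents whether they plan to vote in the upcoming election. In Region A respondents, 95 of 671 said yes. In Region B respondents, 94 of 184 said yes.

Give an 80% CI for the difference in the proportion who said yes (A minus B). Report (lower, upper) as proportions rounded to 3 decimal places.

(-0.420, -0.319)

First, p̂₁ = 95/671 = 0.1416; p̂₂ = 94/184 = 0.5109.
The two standard errors are √(0.1416×0.8584/671) = 0.01346 and √(0.5109×0.4891/184) = 0.03685.
Because the samples are independent, SE_diff = √(0.01346² + 0.03685²) = 0.03923.
Using z* = 1.282 for 80%, ME = 1.282 × 0.03923 = 0.05029.
p̂₁ − p̂₂ = -0.3693; interval -0.3693 ± 0.05029 gives (-0.420, -0.319).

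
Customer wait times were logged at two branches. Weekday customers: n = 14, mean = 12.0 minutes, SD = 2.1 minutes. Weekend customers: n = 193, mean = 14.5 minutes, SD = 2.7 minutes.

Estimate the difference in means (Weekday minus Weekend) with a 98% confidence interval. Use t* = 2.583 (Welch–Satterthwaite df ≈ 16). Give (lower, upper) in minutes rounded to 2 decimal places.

(-4.03, -0.97)

Standard errors of each mean: 2.1/√14 = 0.5612 and 2.7/√193 = 0.1944.
SE(x̄₁ − x̄₂) = √(0.5612² + 0.1944²) = 0.5939 for independent samples with unequal variances.
With t* = 2.583, the margin is 2.583 × 0.5939 = 1.5340.
x̄₁ − x̄₂ = 12.0 − 14.5 = -2.5000; the interval is -2.5000 ± 1.5340 = (-4.03, -0.97).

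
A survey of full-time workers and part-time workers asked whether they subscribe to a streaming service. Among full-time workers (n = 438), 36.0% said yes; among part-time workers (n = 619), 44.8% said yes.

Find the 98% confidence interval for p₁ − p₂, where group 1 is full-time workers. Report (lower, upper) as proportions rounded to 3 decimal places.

The two standard errors are √(0.3600×0.6400/438) = 0.02294 and √(0.4480×0.5520/619) = 0.01999.
Because the samples are independent, SE_diff = √(0.02294² + 0.01999²) = 0.03043.
Using z* = 2.326 for 98%, ME = 2.326 × 0.03043 = 0.07078.
p̂₁ − p̂₂ = -0.0880; interval -0.0880 ± 0.07078 gives (-0.159, -0.017).

(-0.159, -0.017)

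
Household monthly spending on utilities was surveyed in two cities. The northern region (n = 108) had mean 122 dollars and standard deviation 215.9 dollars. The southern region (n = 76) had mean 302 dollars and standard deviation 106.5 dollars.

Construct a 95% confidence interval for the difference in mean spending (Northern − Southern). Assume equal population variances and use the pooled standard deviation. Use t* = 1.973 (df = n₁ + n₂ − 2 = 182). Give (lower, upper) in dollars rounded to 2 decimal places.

(-232.91, -127.09)

s_p = √[((n₁−1)s₁² + (n₂−1)s₂²)/(n₁+n₂−2)] = √[(107·215.9² + 75·106.5²)/182] = 179.1040.
SE = 179.1040·√(1/108 + 1/76) = 26.8161.
With t* = 1.973, margin = 1.973 × 26.8161 = 52.9082.
x̄₁ − x̄₂ = 122 − 302 = -180.0000; interval -180.0000 ± 52.9082 = (-232.91, -127.09).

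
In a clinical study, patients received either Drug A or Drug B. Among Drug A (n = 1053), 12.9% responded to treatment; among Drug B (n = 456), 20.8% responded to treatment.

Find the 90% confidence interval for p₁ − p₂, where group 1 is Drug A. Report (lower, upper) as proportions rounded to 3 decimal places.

The two standard errors are √(0.1290×0.8710/1053) = 0.01033 and √(0.2080×0.7920/456) = 0.01901.
Because the samples are independent, SE_diff = √(0.01033² + 0.01901²) = 0.02164.
Using z* = 1.645 for 90%, ME = 1.645 × 0.02164 = 0.03560.
p̂₁ − p̂₂ = -0.0790; interval -0.0790 ± 0.03560 gives (-0.115, -0.043).

(-0.115, -0.043)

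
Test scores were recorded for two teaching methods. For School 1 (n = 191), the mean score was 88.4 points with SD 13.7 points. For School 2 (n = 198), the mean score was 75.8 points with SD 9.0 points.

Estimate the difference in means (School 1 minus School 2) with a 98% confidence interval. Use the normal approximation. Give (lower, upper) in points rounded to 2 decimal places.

(9.86, 15.34)

Per-group SEs: s₁/√n₁ = 13.7/√191 = 0.9913, s₂/√n₂ = 9.0/√198 = 0.6396.
Unpooled SE of the difference: √(0.98267569 + 0.40908816) = 1.1797.
Margin of error = z* · SE = 2.326 × 1.1797 = 2.7440.
x̄₁ − x̄₂ = 88.4 − 75.8 = 12.6000.
CI: 12.6000 ± 2.7440 = (9.86, 15.34).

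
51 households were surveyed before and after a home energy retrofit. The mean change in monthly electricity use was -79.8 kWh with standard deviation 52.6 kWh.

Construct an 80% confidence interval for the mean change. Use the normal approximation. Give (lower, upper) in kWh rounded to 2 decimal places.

(-89.24, -70.36)

This is a matched-pairs design, so SE = s_d/√n = 52.6/√51 = 7.3655.
Margin = 1.282 × 7.3655 = 9.4426; the interval is -79.8 ± 9.4426 = (-89.24, -70.36).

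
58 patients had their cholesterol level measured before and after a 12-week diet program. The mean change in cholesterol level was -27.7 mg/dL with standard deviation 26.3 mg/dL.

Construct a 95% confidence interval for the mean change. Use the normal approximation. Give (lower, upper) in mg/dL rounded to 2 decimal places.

Paired design: SE = s_d/√n = 26.3/√58 = 3.4534.
z* = 1.960; margin of error = 1.960 × 3.4534 = 6.7687.
-27.7 ± 6.7687 → (-34.47, -20.93).

(-34.47, -20.93)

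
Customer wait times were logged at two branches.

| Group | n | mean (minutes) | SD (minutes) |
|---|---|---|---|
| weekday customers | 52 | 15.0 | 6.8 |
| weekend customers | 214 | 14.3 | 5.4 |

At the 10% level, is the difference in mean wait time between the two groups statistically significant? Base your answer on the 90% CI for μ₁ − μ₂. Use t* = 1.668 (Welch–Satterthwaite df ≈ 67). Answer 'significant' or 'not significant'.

Per-group SEs: s₁/√n₁ = 6.8/√52 = 0.9430, s₂/√n₂ = 5.4/√214 = 0.3691.
Unpooled SE of the difference: √(0.889249 + 0.13623481) = 1.0127.
Margin of error = t* · SE = 1.668 × 1.0127 = 1.6892.
x̄₁ − x̄₂ = 15.0 − 14.3 = 0.7000.
CI: 0.7000 ± 1.6892 = (-0.9892, 2.3892).
The interval (-0.9892, 2.3892) contains 0, so the difference is not significant.

not significant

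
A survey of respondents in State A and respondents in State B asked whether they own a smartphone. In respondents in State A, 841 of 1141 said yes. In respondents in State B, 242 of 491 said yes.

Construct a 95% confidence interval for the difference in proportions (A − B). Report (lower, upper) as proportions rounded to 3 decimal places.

First, p̂₁ = 841/1141 = 0.7371; p̂₂ = 242/491 = 0.4929.
The two standard errors are √(0.7371×0.2629/1141) = 0.01303 and √(0.4929×0.5071/491) = 0.02256.
Because the samples are independent, SE_diff = √(0.01303² + 0.02256²) = 0.02605.
Using z* = 1.960 for 95%, ME = 1.960 × 0.02605 = 0.05106.
p̂₁ − p̂₂ = 0.2442; interval 0.2442 ± 0.05106 gives (0.193, 0.295).

(0.193, 0.295)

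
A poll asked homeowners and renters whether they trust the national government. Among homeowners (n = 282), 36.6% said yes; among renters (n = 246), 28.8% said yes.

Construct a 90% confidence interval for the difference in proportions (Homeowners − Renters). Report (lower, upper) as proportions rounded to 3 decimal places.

(0.011, 0.145)

SE₁ = √(p̂₁(1−p̂₁)/n₁) = √(0.3660·0.6340/282) = 0.02869; SE₂ = √(0.2880·0.7120/246) = 0.02887.
Independent samples: SE of the difference = √(SE₁² + SE₂²) = √(0.0008231161 + 0.0008334769) = 0.04070.
z* for 90% confidence is 1.645, so the margin of error is 1.645 × 0.04070 = 0.06695.
Point estimate p̂₁ − p̂₂ = 0.3660 − 0.2880 = 0.0780.
0.0780 ± 0.06695 → (0.011, 0.145).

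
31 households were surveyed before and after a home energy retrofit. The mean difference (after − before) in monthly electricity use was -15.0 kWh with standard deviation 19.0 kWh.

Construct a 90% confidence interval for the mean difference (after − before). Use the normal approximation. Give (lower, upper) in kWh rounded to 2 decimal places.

Paired design: SE = s_d/√n = 19.0/√31 = 3.4125.
z* = 1.645; margin of error = 1.645 × 3.4125 = 5.6136.
-15.0 ± 5.6136 → (-20.61, -9.39).

(-20.61, -9.39)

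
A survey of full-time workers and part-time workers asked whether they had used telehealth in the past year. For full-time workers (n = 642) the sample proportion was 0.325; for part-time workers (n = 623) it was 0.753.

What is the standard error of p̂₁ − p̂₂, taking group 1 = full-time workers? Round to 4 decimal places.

0.0253

SE₁ = √(p̂₁(1−p̂₁)/n₁) = √(0.3250·0.6750/642) = 0.01849; SE₂ = √(0.7530·0.2470/623) = 0.01728.
Independent samples: SE of the difference = √(SE₁² + SE₂²) = √(0.0003418801 + 0.0002985984) = 0.02531.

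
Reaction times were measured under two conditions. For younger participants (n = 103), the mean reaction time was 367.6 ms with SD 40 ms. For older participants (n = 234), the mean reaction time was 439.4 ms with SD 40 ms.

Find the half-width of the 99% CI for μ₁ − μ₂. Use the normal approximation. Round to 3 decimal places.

Per-group SEs: s₁/√n₁ = 40/√103 = 3.9413, s₂/√n₂ = 40/√234 = 2.6149.
Unpooled SE of the difference: √(15.53384569 + 6.83770201) = 4.7299.
Margin of error = z* · SE = 2.576 × 4.7299 = 12.1842.

12.184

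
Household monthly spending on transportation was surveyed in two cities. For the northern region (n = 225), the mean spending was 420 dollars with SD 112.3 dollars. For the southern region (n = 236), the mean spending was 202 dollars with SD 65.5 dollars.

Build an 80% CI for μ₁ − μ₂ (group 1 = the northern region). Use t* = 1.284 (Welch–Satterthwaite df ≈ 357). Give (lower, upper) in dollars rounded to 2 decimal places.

SE₁ = s₁/√n₁ = 112.3/√225 = 7.4867; SE₂ = 65.5/√236 = 4.2637.
Independent samples, unequal variances: SE_diff = √(SE₁² + SE₂²) = √(56.05067689 + 18.17913769) = 8.6157.
t* = 1.284, so margin of error = 1.284 × 8.6157 = 11.0626.
Difference in means = 420 − 202 = 218.0000.
218.0000 ± 11.0626 → (206.94, 229.06).

(206.94, 229.06)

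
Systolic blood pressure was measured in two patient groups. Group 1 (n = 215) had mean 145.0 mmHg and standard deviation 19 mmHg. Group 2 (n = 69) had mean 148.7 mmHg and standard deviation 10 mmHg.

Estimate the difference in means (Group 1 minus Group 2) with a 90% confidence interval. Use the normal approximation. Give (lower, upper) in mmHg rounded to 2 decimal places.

(-6.61, -0.79)

Per-group SEs: s₁/√n₁ = 19/√215 = 1.2958, s₂/√n₂ = 10/√69 = 1.2039.
Unpooled SE of the difference: √(1.67909764 + 1.44937521) = 1.7687.
Margin of error = z* · SE = 1.645 × 1.7687 = 2.9095.
x̄₁ − x̄₂ = 145.0 − 148.7 = -3.7000.
CI: -3.7000 ± 2.9095 = (-6.61, -0.79).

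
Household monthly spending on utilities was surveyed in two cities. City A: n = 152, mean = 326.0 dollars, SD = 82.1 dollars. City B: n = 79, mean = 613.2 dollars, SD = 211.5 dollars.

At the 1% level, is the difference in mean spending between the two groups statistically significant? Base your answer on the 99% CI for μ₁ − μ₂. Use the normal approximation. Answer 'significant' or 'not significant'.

significant

Per-group SEs: s₁/√n₁ = 82.1/√152 = 6.6592, s₂/√n₂ = 211.5/√79 = 23.7956.
Unpooled SE of the difference: √(44.34494464 + 566.23057936) = 24.7098.
Margin of error = z* · SE = 2.576 × 24.7098 = 63.6524.
x̄₁ − x̄₂ = 326.0 − 613.2 = -287.2000.
CI: -287.2000 ± 63.6524 = (-350.8524, -223.5476).
The interval (-350.8524, -223.5476) does not contain 0, so the difference is significant.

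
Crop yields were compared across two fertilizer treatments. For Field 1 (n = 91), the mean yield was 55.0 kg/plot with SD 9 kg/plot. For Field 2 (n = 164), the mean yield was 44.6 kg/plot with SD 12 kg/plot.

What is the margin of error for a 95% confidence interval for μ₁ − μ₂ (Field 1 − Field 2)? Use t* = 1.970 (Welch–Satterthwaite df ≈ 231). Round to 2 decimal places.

2.62

Standard errors of each mean: 9/√91 = 0.9435 and 12/√164 = 0.9370.
SE(x̄₁ − x̄₂) = √(0.9435² + 0.9370²) = 1.3297 for independent samples with unequal variances.
With t* = 1.970, the margin is 1.970 × 1.3297 = 2.6195.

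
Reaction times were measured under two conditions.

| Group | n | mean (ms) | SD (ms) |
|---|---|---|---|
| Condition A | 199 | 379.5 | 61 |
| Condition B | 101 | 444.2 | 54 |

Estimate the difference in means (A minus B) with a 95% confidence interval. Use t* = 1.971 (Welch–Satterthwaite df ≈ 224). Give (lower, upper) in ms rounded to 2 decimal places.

SE₁ = s₁/√n₁ = 61/√199 = 4.3242; SE₂ = 54/√101 = 5.3732.
Independent samples, unequal variances: SE_diff = √(SE₁² + SE₂²) = √(18.69870564 + 28.87127824) = 6.8971.
t* = 1.971, so margin of error = 1.971 × 6.8971 = 13.5942.
Difference in means = 379.5 − 444.2 = -64.7000.
-64.7000 ± 13.5942 → (-78.29, -51.11).

(-78.29, -51.11)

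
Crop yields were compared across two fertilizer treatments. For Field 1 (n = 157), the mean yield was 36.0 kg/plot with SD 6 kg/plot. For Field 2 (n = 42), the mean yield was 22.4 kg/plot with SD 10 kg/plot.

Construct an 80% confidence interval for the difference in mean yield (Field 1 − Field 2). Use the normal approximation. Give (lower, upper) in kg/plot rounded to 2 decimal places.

(11.53, 15.67)

Standard errors of each mean: 6/√157 = 0.4789 and 10/√42 = 1.5430.
SE(x̄₁ − x̄₂) = √(0.4789² + 1.5430²) = 1.6156 for independent samples with unequal variances.
With z* = 1.282, the margin is 1.282 × 1.6156 = 2.0712.
x̄₁ − x̄₂ = 36.0 − 22.4 = 13.6000; the interval is 13.6000 ± 2.0712 = (11.53, 15.67).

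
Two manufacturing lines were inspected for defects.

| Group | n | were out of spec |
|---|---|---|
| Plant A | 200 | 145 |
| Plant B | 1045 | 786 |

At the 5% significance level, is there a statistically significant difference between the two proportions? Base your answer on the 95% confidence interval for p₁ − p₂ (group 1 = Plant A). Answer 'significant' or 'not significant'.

Sample proportions: 145/200 = 0.7250, 786/1045 = 0.7522.
Each SE is √(p̂(1−p̂)/n): √(0.7250·0.2750/200) = 0.03157 and √(0.7522·0.2478/1045) = 0.01336.
SE(p̂₁ − p̂₂) = √(SE₁² + SE₂²) = √(0.0009966649 + 0.0001784896) = 0.03428, since the two samples are independent.
At 95% confidence z* = 1.960; margin = 1.960 × 0.03428 = 0.06719.
The difference is 0.7250 − 0.7522 = -0.0272, so the interval is -0.0272 ± 0.06719 = (-0.09439, 0.03999).
The interval (-0.09439, 0.03999) contains 0, so the difference is not significant.

not significant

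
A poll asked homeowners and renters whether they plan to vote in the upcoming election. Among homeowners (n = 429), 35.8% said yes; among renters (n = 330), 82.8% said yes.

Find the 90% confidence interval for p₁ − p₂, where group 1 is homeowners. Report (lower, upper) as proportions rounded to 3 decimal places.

(-0.521, -0.419)

SE₁ = √(p̂₁(1−p̂₁)/n₁) = √(0.3580·0.6420/429) = 0.02315; SE₂ = √(0.8280·0.1720/330) = 0.02077.
Independent samples: SE of the difference = √(SE₁² + SE₂²) = √(0.0005359225 + 0.0004313929) = 0.03110.
z* for 90% confidence is 1.645, so the margin of error is 1.645 × 0.03110 = 0.05116.
Point estimate p̂₁ − p̂₂ = 0.3580 − 0.8280 = -0.4700.
-0.4700 ± 0.05116 → (-0.521, -0.419).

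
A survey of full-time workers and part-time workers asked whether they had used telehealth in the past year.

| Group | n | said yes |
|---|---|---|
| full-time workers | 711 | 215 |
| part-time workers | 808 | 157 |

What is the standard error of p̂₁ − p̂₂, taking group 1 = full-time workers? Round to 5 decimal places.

0.02215

First, p̂₁ = 215/711 = 0.3024; p̂₂ = 157/808 = 0.1943.
The two standard errors are √(0.3024×0.6976/711) = 0.01723 and √(0.1943×0.8057/808) = 0.01392.
Because the samples are independent, SE_diff = √(0.01723² + 0.01392²) = 0.02215.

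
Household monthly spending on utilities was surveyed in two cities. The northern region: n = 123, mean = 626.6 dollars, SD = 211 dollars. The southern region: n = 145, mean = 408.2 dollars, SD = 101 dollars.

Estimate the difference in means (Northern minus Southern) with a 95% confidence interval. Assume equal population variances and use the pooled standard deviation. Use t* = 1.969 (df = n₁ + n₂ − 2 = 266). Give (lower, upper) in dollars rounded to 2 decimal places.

(179.52, 257.28)

s_p = √[((n₁−1)s₁² + (n₂−1)s₂²)/(n₁+n₂−2)] = √[(122·211² + 144·101²)/266] = 161.0644.
SE = 161.0644·√(1/123 + 1/145) = 19.7438.
With t* = 1.969, margin = 1.969 × 19.7438 = 38.8755.
x̄₁ − x̄₂ = 626.6 − 408.2 = 218.4000; interval 218.4000 ± 38.8755 = (179.52, 257.28).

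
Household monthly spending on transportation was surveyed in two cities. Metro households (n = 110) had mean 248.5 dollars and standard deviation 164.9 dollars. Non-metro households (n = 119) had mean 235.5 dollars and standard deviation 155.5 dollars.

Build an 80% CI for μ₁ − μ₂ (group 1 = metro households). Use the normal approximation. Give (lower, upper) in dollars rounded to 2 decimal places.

Per-group SEs: s₁/√n₁ = 164.9/√110 = 15.7226, s₂/√n₂ = 155.5/√119 = 14.2547.
Unpooled SE of the difference: √(247.20015076 + 203.19647209) = 21.2225.
Margin of error = z* · SE = 1.282 × 21.2225 = 27.2072.
x̄₁ − x̄₂ = 248.5 − 235.5 = 13.0000.
CI: 13.0000 ± 27.2072 = (-14.21, 40.21).

(-14.21, 40.21)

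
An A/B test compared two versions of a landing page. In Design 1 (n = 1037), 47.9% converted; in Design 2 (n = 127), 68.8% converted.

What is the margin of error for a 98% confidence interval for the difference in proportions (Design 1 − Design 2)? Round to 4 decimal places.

SE₁ = √(p̂₁(1−p̂₁)/n₁) = √(0.4790·0.5210/1037) = 0.01551; SE₂ = √(0.6880·0.3120/127) = 0.04111.
Independent samples: SE of the difference = √(SE₁² + SE₂²) = √(0.0002405601 + 0.0016900321) = 0.04394.
z* for 98% confidence is 2.326, so the margin of error is 2.326 × 0.04394 = 0.10220.

0.1022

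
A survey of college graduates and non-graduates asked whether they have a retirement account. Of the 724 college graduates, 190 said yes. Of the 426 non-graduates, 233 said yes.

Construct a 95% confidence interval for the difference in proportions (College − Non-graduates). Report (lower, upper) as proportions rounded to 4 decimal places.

(-0.3416, -0.2274)

Sample proportions: 190/724 = 0.2624, 233/426 = 0.5469.
Each SE is √(p̂(1−p̂)/n): √(0.2624·0.7376/724) = 0.01635 and √(0.5469·0.4531/426) = 0.02412.
SE(p̂₁ − p̂₂) = √(SE₁² + SE₂²) = √(0.0002673225 + 0.0005817744) = 0.02914, since the two samples are independent.
At 95% confidence z* = 1.960; margin = 1.960 × 0.02914 = 0.05711.
The difference is 0.2624 − 0.5469 = -0.2845, so the interval is -0.2845 ± 0.05711 = (-0.3416, -0.2274).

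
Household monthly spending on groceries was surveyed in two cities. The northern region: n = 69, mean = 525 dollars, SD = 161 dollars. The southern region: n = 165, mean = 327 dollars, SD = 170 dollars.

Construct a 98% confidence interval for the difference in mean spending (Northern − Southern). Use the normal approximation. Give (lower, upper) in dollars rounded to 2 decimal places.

(143.41, 252.59)

SE₁ = s₁/√n₁ = 161/√69 = 19.3821; SE₂ = 170/√165 = 13.2345.
Independent samples, unequal variances: SE_diff = √(SE₁² + SE₂²) = √(375.66580041 + 175.15199025) = 23.4695.
z* = 2.326, so margin of error = 2.326 × 23.4695 = 54.5901.
Difference in means = 525 − 327 = 198.0000.
198.0000 ± 54.5901 → (143.41, 252.59).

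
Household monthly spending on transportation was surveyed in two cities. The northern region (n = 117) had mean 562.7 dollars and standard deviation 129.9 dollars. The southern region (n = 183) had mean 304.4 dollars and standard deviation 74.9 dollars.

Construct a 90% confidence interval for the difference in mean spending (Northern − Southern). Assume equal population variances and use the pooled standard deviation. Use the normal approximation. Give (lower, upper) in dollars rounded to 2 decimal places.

(238.83, 277.77)

s_p = √[((n₁−1)s₁² + (n₂−1)s₂²)/(n₁+n₂−2)] = √[(116·129.9² + 182·74.9²)/298] = 99.9733.
SE = 99.9733·√(1/117 + 1/183) = 11.8339.
With z* = 1.645, margin = 1.645 × 11.8339 = 19.4668.
x̄₁ − x̄₂ = 562.7 − 304.4 = 258.3000; interval 258.3000 ± 19.4668 = (238.83, 277.77).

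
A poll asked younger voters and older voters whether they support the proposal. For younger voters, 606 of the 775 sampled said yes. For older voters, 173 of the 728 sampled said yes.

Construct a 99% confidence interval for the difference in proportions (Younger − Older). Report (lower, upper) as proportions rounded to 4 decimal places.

p̂₁ = 606/775 = 0.7819 and p̂₂ = 173/728 = 0.2376.
SE₁ = √(p̂₁(1−p̂₁)/n₁) = √(0.7819·0.2181/775) = 0.01483; SE₂ = √(0.2376·0.7624/728) = 0.01577.
Independent samples: SE of the difference = √(SE₁² + SE₂²) = √(0.0002199289 + 0.0002486929) = 0.02165.
z* for 99% confidence is 2.576, so the margin of error is 2.576 × 0.02165 = 0.05577.
Point estimate p̂₁ − p̂₂ = 0.7819 − 0.2376 = 0.5443.
0.5443 ± 0.05577 → (0.4885, 0.6001).

(0.4885, 0.6001)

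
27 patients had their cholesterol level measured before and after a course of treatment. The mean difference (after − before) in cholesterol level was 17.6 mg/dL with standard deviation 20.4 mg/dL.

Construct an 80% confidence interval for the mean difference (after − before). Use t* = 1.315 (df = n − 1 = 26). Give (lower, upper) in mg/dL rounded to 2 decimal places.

Paired design: SE = s_d/√n = 20.4/√27 = 3.9260.
t* = 1.315; margin of error = 1.315 × 3.9260 = 5.1627.
17.6 ± 5.1627 → (12.44, 22.76).

(12.44, 22.76)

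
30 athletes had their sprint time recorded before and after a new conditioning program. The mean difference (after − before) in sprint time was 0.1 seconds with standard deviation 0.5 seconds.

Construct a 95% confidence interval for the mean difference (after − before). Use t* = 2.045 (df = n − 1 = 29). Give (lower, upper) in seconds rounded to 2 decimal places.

(-0.09, 0.29)

Paired design: SE = s_d/√n = 0.5/√30 = 0.0913.
t* = 2.045; margin of error = 2.045 × 0.0913 = 0.1867.
0.1 ± 0.1867 → (-0.09, 0.29).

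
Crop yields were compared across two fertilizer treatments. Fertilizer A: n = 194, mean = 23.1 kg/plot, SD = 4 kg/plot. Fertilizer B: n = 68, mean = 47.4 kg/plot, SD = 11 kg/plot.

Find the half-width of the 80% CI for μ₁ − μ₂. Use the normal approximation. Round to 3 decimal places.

SE₁ = s₁/√n₁ = 4/√194 = 0.2872; SE₂ = 11/√68 = 1.3339.
Independent samples, unequal variances: SE_diff = √(SE₁² + SE₂²) = √(0.08248384 + 1.77928921) = 1.3645.
z* = 1.282, so margin of error = 1.282 × 1.3645 = 1.7493.

1.749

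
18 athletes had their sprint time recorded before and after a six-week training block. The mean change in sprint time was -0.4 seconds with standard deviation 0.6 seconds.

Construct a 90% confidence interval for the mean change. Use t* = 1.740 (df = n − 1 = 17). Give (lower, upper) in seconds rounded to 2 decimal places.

(-0.65, -0.15)

Paired design: SE = s_d/√n = 0.6/√18 = 0.1414.
t* = 1.740; margin of error = 1.740 × 0.1414 = 0.2460.
-0.4 ± 0.2460 → (-0.65, -0.15).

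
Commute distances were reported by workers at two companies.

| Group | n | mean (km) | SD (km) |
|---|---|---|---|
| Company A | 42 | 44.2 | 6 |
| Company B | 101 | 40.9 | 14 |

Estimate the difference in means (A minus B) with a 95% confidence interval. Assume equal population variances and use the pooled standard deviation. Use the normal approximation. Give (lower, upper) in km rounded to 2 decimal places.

Pooled variance s_p² = [41·6² + 100·14²] / (42+101−2) = 149.4752, so s_p = 12.2260.
SE_diff = s_p·√(1/n₁ + 1/n₂) = 12.2260·√(1/42 + 1/101) = 2.2447.
z* = 1.960; margin = 1.960 × 2.2447 = 4.3996.
Difference = 44.2 − 40.9 = 3.3000.
3.3000 ± 4.3996 → (-1.10, 7.70).

(-1.10, 7.70)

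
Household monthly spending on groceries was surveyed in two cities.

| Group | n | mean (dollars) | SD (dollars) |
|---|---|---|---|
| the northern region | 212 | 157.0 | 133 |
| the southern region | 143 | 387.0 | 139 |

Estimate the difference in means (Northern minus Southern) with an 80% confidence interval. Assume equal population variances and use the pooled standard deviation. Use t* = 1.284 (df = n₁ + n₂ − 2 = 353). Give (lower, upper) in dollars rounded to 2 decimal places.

s_p = √[((n₁−1)s₁² + (n₂−1)s₂²)/(n₁+n₂−2)] = √[(211·133² + 142·139²)/353] = 135.4456.
SE = 135.4456·√(1/212 + 1/143) = 14.6569.
With t* = 1.284, margin = 1.284 × 14.6569 = 18.8195.
x̄₁ − x̄₂ = 157.0 − 387.0 = -230.0000; interval -230.0000 ± 18.8195 = (-248.82, -211.18).

(-248.82, -211.18)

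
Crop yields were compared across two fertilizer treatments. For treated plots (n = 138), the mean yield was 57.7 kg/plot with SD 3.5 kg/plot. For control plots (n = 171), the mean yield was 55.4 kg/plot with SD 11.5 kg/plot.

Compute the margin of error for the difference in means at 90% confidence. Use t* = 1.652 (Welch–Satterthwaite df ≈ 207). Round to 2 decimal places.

1.53

Standard errors of each mean: 3.5/√138 = 0.2979 and 11.5/√171 = 0.8794.
SE(x̄₁ − x̄₂) = √(0.2979² + 0.8794²) = 0.9285 for independent samples with unequal variances.
With t* = 1.652, the margin is 1.652 × 0.9285 = 1.5339.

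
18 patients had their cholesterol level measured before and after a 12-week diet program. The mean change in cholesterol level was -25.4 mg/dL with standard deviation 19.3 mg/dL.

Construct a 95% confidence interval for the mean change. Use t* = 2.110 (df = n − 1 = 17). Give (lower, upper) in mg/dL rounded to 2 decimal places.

This is a matched-pairs design, so SE = s_d/√n = 19.3/√18 = 4.5491.
Margin = 2.110 × 4.5491 = 9.5986; the interval is -25.4 ± 9.5986 = (-35.00, -15.80).

(-35.00, -15.80)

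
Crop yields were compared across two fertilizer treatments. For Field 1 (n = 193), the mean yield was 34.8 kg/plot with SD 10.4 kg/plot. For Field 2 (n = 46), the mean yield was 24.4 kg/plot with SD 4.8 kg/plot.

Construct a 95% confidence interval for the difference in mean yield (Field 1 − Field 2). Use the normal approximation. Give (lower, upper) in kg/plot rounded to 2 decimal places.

Per-group SEs: s₁/√n₁ = 10.4/√193 = 0.7486, s₂/√n₂ = 4.8/√46 = 0.7077.
Unpooled SE of the difference: √(0.56040196 + 0.50083929) = 1.0302.
Margin of error = z* · SE = 1.960 × 1.0302 = 2.0192.
x̄₁ − x̄₂ = 34.8 − 24.4 = 10.4000.
CI: 10.4000 ± 2.0192 = (8.38, 12.42).

(8.38, 12.42)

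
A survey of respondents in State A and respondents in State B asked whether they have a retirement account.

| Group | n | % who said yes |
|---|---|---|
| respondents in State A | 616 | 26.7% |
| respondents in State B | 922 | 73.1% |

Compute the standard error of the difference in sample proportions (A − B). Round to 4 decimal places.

Each SE is √(p̂(1−p̂)/n): √(0.2670·0.7330/616) = 0.01782 and √(0.7310·0.2690/922) = 0.01460.
SE(p̂₁ − p̂₂) = √(SE₁² + SE₂²) = √(0.0003175524 + 0.00021316) = 0.02304, since the two samples are independent.

0.0230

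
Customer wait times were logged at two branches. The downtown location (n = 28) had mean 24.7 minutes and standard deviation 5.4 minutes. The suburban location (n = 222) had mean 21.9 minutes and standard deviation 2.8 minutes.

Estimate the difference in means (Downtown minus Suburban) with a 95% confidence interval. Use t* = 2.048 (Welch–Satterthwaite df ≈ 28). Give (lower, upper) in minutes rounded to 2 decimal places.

Standard errors of each mean: 5.4/√28 = 1.0205 and 2.8/√222 = 0.1879.
SE(x̄₁ − x̄₂) = √(1.0205² + 0.1879²) = 1.0377 for independent samples with unequal variances.
With t* = 2.048, the margin is 2.048 × 1.0377 = 2.1252.
x̄₁ − x̄₂ = 24.7 − 21.9 = 2.8000; the interval is 2.8000 ± 2.1252 = (0.67, 4.93).

(0.67, 4.93)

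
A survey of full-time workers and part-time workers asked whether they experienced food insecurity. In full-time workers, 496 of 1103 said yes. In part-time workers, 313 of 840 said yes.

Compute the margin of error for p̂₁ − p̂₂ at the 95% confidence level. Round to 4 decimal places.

0.0439

First, p̂₁ = 496/1103 = 0.4497; p̂₂ = 313/840 = 0.3726.
The two standard errors are √(0.4497×0.5503/1103) = 0.01498 and √(0.3726×0.6274/840) = 0.01668.
Because the samples are independent, SE_diff = √(0.01498² + 0.01668²) = 0.02242.
Using z* = 1.960 for 95%, ME = 1.960 × 0.02242 = 0.04394.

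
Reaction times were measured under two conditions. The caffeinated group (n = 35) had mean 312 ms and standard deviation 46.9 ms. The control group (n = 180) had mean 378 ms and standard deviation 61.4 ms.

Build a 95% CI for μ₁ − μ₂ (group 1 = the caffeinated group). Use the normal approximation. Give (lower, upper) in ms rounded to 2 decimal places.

(-83.94, -48.06)

Standard errors of each mean: 46.9/√35 = 7.9275 and 61.4/√180 = 4.5765.
SE(x̄₁ − x̄₂) = √(7.9275² + 4.5765²) = 9.1537 for independent samples with unequal variances.
With z* = 1.960, the margin is 1.960 × 9.1537 = 17.9413.
x̄₁ − x̄₂ = 312 − 378 = -66.0000; the interval is -66.0000 ± 17.9413 = (-83.94, -48.06).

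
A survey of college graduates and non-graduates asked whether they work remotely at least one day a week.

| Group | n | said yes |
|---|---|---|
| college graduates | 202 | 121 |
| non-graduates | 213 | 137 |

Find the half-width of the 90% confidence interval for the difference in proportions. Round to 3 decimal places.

p̂₁ = 121/202 = 0.5990 and p̂₂ = 137/213 = 0.6432.
SE₁ = √(p̂₁(1−p̂₁)/n₁) = √(0.5990·0.4010/202) = 0.03448; SE₂ = √(0.6432·0.3568/213) = 0.03282.
Independent samples: SE of the difference = √(SE₁² + SE₂²) = √(0.0011888704 + 0.0010771524) = 0.04760.
z* for 90% confidence is 1.645, so the margin of error is 1.645 × 0.04760 = 0.07830.

0.078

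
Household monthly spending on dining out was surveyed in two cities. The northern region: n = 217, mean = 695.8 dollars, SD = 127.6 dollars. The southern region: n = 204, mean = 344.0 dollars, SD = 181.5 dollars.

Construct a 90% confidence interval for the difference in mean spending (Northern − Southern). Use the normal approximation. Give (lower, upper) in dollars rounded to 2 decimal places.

(326.50, 377.10)

Per-group SEs: s₁/√n₁ = 127.6/√217 = 8.6621, s₂/√n₂ = 181.5/√204 = 12.7075.
Unpooled SE of the difference: √(75.03197641 + 161.48055625) = 15.3790.
Margin of error = z* · SE = 1.645 × 15.3790 = 25.2985.
x̄₁ − x̄₂ = 695.8 − 344.0 = 351.8000.
CI: 351.8000 ± 25.2985 = (326.50, 377.10).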